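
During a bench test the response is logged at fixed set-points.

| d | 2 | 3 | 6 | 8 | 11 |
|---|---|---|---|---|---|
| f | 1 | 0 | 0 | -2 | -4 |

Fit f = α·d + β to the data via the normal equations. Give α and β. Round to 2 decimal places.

α = -0.52, β = 2.11

From the data, Σd·d = 234, Σd = 30, Σ1 = 5.
And Σd·f = -58, Σf = -5.
XᵀX·[α, β]ᵀ = Xᵀf becomes [[234, 30]; [30, 5]]·[α, β]ᵀ = [-58, -5]ᵀ.
Δ = 234·5 − 30² = 270.
α = ((-58)·5 − 30·(-5))/270 = -14/27; β = (234·(-5) − 30·(-58))/270 = 19/9.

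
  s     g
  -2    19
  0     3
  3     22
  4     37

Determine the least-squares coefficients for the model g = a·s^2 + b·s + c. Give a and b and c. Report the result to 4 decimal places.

a = 2.6808, b = -2.2232, c = 3.5932

The normal equations are: 353·a + 83·b + 29·c = 866;  83·a + 29·b + 5·c = 176;  29·a + 5·b + 4·c = 81.
Row-reducing yields a = 949/354, b = -787/354, c = 212/59.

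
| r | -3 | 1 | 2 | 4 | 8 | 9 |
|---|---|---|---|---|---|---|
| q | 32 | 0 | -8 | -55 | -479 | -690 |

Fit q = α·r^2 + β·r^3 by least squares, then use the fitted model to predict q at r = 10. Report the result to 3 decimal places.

q̂ = -951.827

MᵀM·[α, β]ᵀ = Mᵀq reads: 11011·α + 92631·β = -87170;  92631·α + 798475·β = -752706.
(Σr^2·r^2 = 11011, Σr^2·r^3 = 92631, Σr^3·r^3 = 798475, Σr^2·q = -87170, Σr^3·q = -752706.)
Δ = 11011·798475 − 92631² = 211506064.
α = ((-87170)·798475 − 92631·(-752706))/211506064 = 15105467/26438258; β = (11011·(-752706) − 92631·(-87170))/211506064 = -346431/343354.
At r = 10: q̂ = (15105467/26438258)·(100) + (-346431/343354)·(1000) = -12582320150/13219129.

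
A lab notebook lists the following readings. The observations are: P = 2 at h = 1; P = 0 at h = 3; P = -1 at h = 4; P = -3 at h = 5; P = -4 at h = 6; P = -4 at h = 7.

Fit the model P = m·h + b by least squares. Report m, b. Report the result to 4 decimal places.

The normal system AᵀA·[m, b]ᵀ = AᵀP is [[136, 26]; [26, 6]]·[m, b]ᵀ = [-69, -10]ᵀ.
det = 136·6 − 26² = 140.
m = ((-69)·6 − 26·(-10))/140 = -11/10; b = (136·(-10) − 26·(-69))/140 = 31/10.

m = -1.1000, b = 3.1000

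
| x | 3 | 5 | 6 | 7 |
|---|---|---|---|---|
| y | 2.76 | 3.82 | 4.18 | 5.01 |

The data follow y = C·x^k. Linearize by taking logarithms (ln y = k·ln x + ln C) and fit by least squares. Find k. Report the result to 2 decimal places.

With ln yᵢ as the transformed response and ln xᵢ as the regressor:
Σln x = 6.4457, Σ(ln x)² = 10.7942, Σln y = 5.3972, Σln x·ln y = 8.9709.
Equations: 10.7942·k + 6.4457·ln C = 8.9709;  6.4457·k + 4·ln C = 5.3972.
Slope k = (n·Σln x·ln y − Σln x·Σln y)/(n·Σ(ln x)² − (Σln x)²) = (4·8.9709 − 6.4457·5.3972)/1.6295 = 0.67166; ln C = (Σln y − k·Σln x)/n = 0.26697.

k = 0.67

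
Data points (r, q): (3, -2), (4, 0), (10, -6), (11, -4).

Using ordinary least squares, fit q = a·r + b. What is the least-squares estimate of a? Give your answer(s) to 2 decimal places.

a = -0.52

The normal equations are: 246·a + 28·b = -110;  28·a + 4·b = -12.
(Σr·r = 246, Σr = 28, Σ1 = 4, Σr·q = -110, Σq = -12.)
Determinant 246·4 − 28² = 200.
a = ((-110)·4 − 28·(-12))/200 = -13/25; b = (246·(-12) − 28·(-110))/200 = 16/25.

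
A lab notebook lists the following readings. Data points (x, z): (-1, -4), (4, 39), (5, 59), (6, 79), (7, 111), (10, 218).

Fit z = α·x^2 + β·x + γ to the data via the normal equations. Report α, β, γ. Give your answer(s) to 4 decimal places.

α = 1.9687, β = 2.4234, γ = -3.3372

The normal system MᵀM·[α, β, γ]ᵀ = Mᵀz is [[14579, 1747, 227]; [1747, 227, 31]; [227, 31, 6]]·[α, β, γ]ᵀ = [32178, 3886, 502]ᵀ.
Row-reducing yields α = 208841/106080, β = 3955/1632, γ = -29501/8840.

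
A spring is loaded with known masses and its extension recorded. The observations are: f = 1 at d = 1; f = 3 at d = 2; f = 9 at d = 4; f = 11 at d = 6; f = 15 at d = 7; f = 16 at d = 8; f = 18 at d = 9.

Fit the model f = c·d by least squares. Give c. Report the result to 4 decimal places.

Setting ∂/∂c … = 0 gives: 251·c = 504.
Hence c = 504 / 251 ≈ 2.00797.

c = 2.0080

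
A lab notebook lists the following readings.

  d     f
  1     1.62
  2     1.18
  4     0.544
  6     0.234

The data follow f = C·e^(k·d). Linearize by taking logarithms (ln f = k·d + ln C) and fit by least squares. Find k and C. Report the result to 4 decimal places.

k = -0.3894, C = 2.4896

Let Y = ln f. Fitting Y = k·d + ln C by least squares:
AᵀA = [[57.0000, 13.0000]; [13.0000, 4]], rhs = [-10.3364, -1.4133]ᵀ  (here Σd = 13.0000, Σ(d)² = 57.0000, Σln f = -1.4133, Σd·ln f = -10.3364).
Solving (det = 59.0000): k = -0.38937, ln C = 0.91212, so C = exp(0.91212) = 2.48958.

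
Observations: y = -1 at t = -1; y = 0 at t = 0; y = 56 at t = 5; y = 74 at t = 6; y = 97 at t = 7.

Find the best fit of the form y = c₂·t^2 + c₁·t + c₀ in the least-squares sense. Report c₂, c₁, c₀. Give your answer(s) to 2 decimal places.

Normal-equation sums: Σt^2·t^2 = 4323, Σt^2·t = 683, Σt^2 = 111, Σt·t = 111, Σt = 17, Σ1 = 5.
Right-hand side: Σt^2·y = 8816, Σt·y = 1404, Σy = 226.
So AᵀA·[c₂, c₁, c₀]ᵀ = Aᵀy: [[4323, 683, 111]; [683, 111, 17]; [111, 17, 5]]·[c₂, c₁, c₀]ᵀ = [8816, 1404, 226]ᵀ.
Solving the 3×3 system (Gaussian elimination) gives c₂ = 9821/6871, c₁ = 25675/6871, c₀ = 5248/6871.

c₂ = 1.43, c₁ = 3.74, c₀ = 0.76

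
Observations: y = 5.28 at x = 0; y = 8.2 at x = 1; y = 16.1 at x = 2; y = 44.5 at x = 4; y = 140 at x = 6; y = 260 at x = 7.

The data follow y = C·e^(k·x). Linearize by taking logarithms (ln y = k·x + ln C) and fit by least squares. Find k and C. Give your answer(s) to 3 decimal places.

k = 0.558, C = 5.029

With ln yᵢ as the transformed response and xᵢ as the regressor:
Σx = 20.0000, Σ(x)² = 106.0000, Σln y = 20.8447, Σx·ln y = 91.4184.
Normal system: [[106.0000, 20.0000]; [20.0000, 6]]·[k, ln C]ᵀ = [91.4184, 20.8447]ᵀ.
Solving (det = 236.0000): k = 0.55770, ln C = 1.61513, so C = exp(1.61513) = 5.02853.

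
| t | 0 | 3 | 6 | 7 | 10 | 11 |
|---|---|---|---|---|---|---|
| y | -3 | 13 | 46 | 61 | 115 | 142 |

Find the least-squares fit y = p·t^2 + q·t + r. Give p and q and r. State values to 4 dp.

p = 0.9832, q = 2.1829, r = -2.7454

The normal equations are: 28419·p + 2917·q + 315·r = 33444;  2917·p + 315·q + 37·r = 3454;  315·p + 37·q + 6·r = 374.
Inverting the 3×3 Gram matrix, [p, q, r]ᵀ = [242041/246180, 179131/82060, -168964/61545]ᵀ.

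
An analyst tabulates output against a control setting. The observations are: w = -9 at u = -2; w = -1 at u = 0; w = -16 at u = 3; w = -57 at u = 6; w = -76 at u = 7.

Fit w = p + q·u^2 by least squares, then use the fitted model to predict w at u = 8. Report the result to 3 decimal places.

ŵ = -99.106

From the data, Σ1 = 5, Σu^2 = 98, Σu^2·u^2 = 3794.
For Xᵀw: Σw = -159, Σu^2·w = -5956.
Normal equations: [[5, 98]; [98, 3794]]·[p, q]ᵀ = [-159, -5956]ᵀ.
det = 5·3794 − 98² = 9366.
p = ((-159)·3794 − 98·(-5956))/9366 = -1397/669; q = (5·(-5956) − 98·(-159))/9366 = -7099/4683.
At u = 8: ŵ = (-1397/669)·(1) + (-7099/4683)·(64) = -154705/1561.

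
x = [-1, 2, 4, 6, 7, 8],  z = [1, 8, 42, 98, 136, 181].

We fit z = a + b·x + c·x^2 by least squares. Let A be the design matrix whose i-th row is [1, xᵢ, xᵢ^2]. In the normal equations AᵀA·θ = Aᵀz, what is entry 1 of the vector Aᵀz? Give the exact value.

466

Entry 1 ↔ basis 1, so (Aᵀz)_{1} = Σᵢ zᵢ = (1)·(1) + (1)·(8) + (1)·(42) + (1)·(98) + (1)·(136) + (1)·(181) = 466.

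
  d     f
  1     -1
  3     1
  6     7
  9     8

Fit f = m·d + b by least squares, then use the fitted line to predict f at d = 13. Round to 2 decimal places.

f̂ = 13.80

Entries of MᵀM: Σd·d = 127, Σd = 19, Σ1 = 4.
And Σd·f = 116, Σf = 15.
Determinant 127·4 − 19² = 147.
m = (116·4 − 19·15)/147 = 179/147; b = (127·15 − 19·116)/147 = -299/147.
At d = 13: f̂ = (179/147)·(13) + (-299/147)·(1) = 676/49.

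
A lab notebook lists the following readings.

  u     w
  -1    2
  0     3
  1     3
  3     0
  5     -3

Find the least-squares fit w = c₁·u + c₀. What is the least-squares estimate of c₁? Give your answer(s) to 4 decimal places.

Setting ∂/∂c₁ … = 0 gives: 36·c₁ + 8·c₀ = -14;  8·c₁ + 5·c₀ = 5.
(Σu·u = 36, Σu = 8, Σ1 = 5, Σu·w = -14, Σw = 5.)
Determinant 36·5 − 8² = 116.
c₁ = ((-14)·5 − 8·5)/116 = -55/58; c₀ = (36·5 − 8·(-14))/116 = 73/29.

c₁ = -0.9483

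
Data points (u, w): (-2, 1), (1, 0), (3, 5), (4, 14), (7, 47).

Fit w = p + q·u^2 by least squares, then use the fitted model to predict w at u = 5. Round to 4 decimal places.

ŵ = 22.6647

Entries of AᵀA: Σ1 = 5, Σu^2 = 79, Σu^2·u^2 = 2755.
Right-hand side: Σw = 67, Σu^2·w = 2576.
Normal equations: [[5, 79]; [79, 2755]]·[p, q]ᵀ = [67, 2576]ᵀ.
Determinant 5·2755 − 79² = 7534.
p = (67·2755 − 79·2576)/7534 = -18919/7534; q = (5·2576 − 79·67)/7534 = 7587/7534.
At u = 5: ŵ = (-18919/7534)·(1) + (7587/7534)·(25) = 85378/3767.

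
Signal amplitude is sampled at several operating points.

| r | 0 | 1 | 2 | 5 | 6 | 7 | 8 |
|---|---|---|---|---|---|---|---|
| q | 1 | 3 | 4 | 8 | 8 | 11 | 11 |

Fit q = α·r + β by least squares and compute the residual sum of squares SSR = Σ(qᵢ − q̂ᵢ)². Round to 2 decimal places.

From the data, Σr·r = 179, Σr = 29, Σ1 = 7.
For Aᵀq: Σr·q = 264, Σq = 46.
Normal equations: [[179, 29]; [29, 7]]·[α, β]ᵀ = [264, 46]ᵀ.
Δ = 179·7 − 29² = 412.
α = (264·7 − 29·46)/412 = 257/206; β = (179·46 − 29·264)/412 = 289/206.
Residuals: -83/206, 36/103, 21/206, 37/103, -183/206, 89/103, -79/206; SSR = 217/103.

SSR = 2.11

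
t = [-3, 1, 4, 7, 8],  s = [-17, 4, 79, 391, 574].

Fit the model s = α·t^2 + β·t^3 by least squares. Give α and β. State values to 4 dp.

α = 1.0357, β = 0.9915

From the data, Σt^2·t^2 = 6835, Σt^2·t^3 = 50357, Σt^3·t^3 = 384619.
For Mᵀs: Σt^2·s = 57010, Σt^3·s = 433520.
Normal equations: [[6835, 50357]; [50357, 384619]]·[α, β]ᵀ = [57010, 433520]ᵀ.
Determinant 6835·384619 − 50357² = 93043416.
α = (57010·384619 − 50357·433520)/93043416 = 16060425/15507236; β = (6835·433520 − 50357·57010)/93043416 = 15376105/15507236.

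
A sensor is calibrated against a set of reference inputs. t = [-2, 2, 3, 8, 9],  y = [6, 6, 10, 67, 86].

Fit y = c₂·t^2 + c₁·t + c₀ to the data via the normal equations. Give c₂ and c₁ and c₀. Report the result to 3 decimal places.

Setting ∂/∂c₂ … = 0 gives: 10770·c₂ + 1268·c₁ + 162·c₀ = 11392;  1268·c₂ + 162·c₁ + 20·c₀ = 1340;  162·c₂ + 20·c₁ + 5·c₀ = 175.
Row-reducing yields c₂ = 90505/85423, c₁ = -17590/85423, c₀ = 9831/6571.

c₂ = 1.059, c₁ = -0.206, c₀ = 1.496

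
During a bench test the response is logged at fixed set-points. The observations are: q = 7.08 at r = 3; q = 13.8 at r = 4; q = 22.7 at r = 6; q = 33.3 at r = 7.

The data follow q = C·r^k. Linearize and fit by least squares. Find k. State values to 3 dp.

With ln qᵢ as the transformed response and ln rᵢ as the regressor:
Over the data: Σln r = 6.2226, Σ(ln r)² = 10.1257, Σln q = 11.2099, Σln r·ln q = 18.2049.
Normal system: [[10.1257, 6.2226]; [6.2226, 4]]·[k, ln C]ᵀ = [18.2049, 11.2099]ᵀ.
Δ = 10.1257·4 − (6.2226)² = 1.7825; k = (18.2049·4 − 6.2226·11.2099)/1.7825 = 1.71968, ln C = (10.1257·11.2099 − 6.2226·18.2049)/1.7825 = 0.12726.

k = 1.720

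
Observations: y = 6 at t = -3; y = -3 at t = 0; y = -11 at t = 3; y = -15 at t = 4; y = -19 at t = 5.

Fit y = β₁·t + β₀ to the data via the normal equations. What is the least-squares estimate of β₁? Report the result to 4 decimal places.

β₁ = -3.0467

Setting ∂/∂β₁ … = 0 gives: 59·β₁ + 9·β₀ = -206;  9·β₁ + 5·β₀ = -42.
(Σt·t = 59, Σt = 9, Σ1 = 5, Σt·y = -206, Σy = -42.)
det = 59·5 − 9² = 214.
β₁ = ((-206)·5 − 9·(-42))/214 = -326/107; β₀ = (59·(-42) − 9·(-206))/214 = -312/107.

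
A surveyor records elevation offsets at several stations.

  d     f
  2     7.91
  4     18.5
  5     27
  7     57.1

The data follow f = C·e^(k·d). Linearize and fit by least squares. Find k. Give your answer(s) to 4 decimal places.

Let Y = ln f. Fitting Y = k·d + ln C by least squares:
Σd = 18.0000, Σ(d)² = 94.0000, Σln f = 12.3265, Σd·ln f = 60.6002.
Equations: 94.0000·k + 18.0000·ln C = 60.6002;  18.0000·k + 4·ln C = 12.3265.
Slope k = (n·Σd·ln f − Σd·Σln f)/(n·Σ(d)² − (Σd)²) = (4·60.6002 − 18.0000·12.3265)/52.0000 = 0.39467; ln C = (Σln f − k·Σd)/n = 1.30562.

k = 0.3947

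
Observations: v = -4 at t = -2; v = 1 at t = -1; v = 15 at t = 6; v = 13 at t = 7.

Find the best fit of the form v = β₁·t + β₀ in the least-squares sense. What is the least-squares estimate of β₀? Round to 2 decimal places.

Forming MᵀM = [[90, 10]; [10, 4]] and Mᵀv = [188, 25]ᵀ gives MᵀM·[β₁, β₀]ᵀ = Mᵀv.
det = 90·4 − 10² = 260.
β₁ = (188·4 − 10·25)/260 = 251/130; β₀ = (90·25 − 10·188)/260 = 37/26.

β₀ = 1.42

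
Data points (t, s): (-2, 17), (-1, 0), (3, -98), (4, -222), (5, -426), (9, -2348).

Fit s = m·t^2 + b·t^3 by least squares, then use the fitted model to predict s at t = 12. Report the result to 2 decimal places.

ŝ = -5472.55

Entries of XᵀX: Σt^2·t^2 = 7540, Σt^2·t^3 = 63408, Σt^3·t^3 = 551956.
Right-hand side: Σt^2·s = -205204, Σt^3·s = -1781932.
XᵀX·[m, b]ᵀ = Xᵀs becomes [[7540, 63408]; [63408, 551956]]·[m, b]ᵀ = [-205204, -1781932]ᵀ.
det = 7540·551956 − 63408² = 141173776.
m = ((-205204)·551956 − 63408·(-1781932))/141173776 = -17177173/8823361; b = (7540·(-1781932) − 63408·(-205204))/141173776 = -26512003/8823361.
At t = 12: ŝ = (-17177173/8823361)·(144) + (-26512003/8823361)·(1728) = -48286254096/8823361.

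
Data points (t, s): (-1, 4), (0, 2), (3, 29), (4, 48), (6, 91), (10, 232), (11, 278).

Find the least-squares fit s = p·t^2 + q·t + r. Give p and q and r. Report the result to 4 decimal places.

XᵀX·[p, q, r]ᵀ = Xᵀs reads: 26275·p + 2637·q + 283·r = 61147;  2637·p + 283·q + 33·r = 6199;  283·p + 33·q + 7·r = 684.
(Σt^2·t^2 = 26275, Σt^2·t = 2637, Σt^2 = 283, Σt·t = 283, Σt = 33, Σ1 = 7, Σt^2·s = 61147, Σt·s = 6199, Σs = 684.)
Solving the 3×3 system (Gaussian elimination) gives p = 687433/337404, q = 282399/112468, r = 295832/84351.

p = 2.0374, q = 2.5109, r = 3.5072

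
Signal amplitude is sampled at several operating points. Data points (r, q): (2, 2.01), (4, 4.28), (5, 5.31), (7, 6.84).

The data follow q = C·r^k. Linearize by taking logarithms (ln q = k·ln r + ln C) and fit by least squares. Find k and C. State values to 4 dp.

k = 0.9935, C = 1.0372

Linearized form: ln q = k·ln r + ln C. From the 4 transformed points,
XᵀX = [[8.7791, 5.6348]; [5.6348, 4]], rhs = [8.9282, 5.7445]ᵀ  (here Σln r = 5.6348, Σ(ln r)² = 8.7791, Σln q = 5.7445, Σln r·ln q = 8.9282).
Δ = 8.7791·4 − (5.6348)² = 3.3656; k = (8.9282·4 − 5.6348·5.7445)/3.3656 = 0.99355, ln C = (8.7791·5.7445 − 5.6348·8.9282)/3.3656 = 0.03651, so C = exp(0.03651) = 1.03719.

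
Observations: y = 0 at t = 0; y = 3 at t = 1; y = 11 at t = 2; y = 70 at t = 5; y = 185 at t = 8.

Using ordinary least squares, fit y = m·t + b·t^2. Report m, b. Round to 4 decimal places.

The normal system XᵀX·[m, b]ᵀ = Xᵀy is [[94, 646]; [646, 4738]]·[m, b]ᵀ = [1855, 13637]ᵀ.
Eliminating b: 4738·(row 1) − 646·(row 2) gives 28056·m = 4738·1855 − 646·13637 = -20512, so m = -2564/3507.
Then b = (13637 − 646·(-2564/3507))/4738 = 20887/7014.

m = -0.7311, b = 2.9779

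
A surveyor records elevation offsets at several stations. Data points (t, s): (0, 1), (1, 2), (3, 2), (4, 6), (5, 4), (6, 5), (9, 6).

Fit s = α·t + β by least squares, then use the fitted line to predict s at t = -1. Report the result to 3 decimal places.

ŝ = 0.857

The normal equations are: 168·α + 28·β = 136;  28·α + 7·β = 26.
Eliminating β: 7·(row 1) − 28·(row 2) gives 392·α = 7·136 − 28·26 = 224, so α = 4/7.
Then β = (26 − 28·(4/7))/7 = 10/7.
At t = -1: ŝ = (4/7)·(-1) + (10/7)·(1) = 6/7.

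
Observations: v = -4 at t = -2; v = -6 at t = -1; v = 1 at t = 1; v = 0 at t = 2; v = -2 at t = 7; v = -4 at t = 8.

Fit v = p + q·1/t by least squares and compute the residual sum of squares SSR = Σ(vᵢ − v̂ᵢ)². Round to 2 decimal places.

Normal-equation sums: Σ1 = 6, Σ1/t = 15/56, Σ1/t·1/t = 7953/3136.
For Mᵀv: Σv = -15, Σ1/t·v = 115/14.
Normal equations: [[6, 15/56]; [15/56, 7953/3136]]·[p, q]ᵀ = [-15, 115/14]ᵀ.
Δ = 6·(7953/3136) − (15/56)² = 47493/3136.
p = ((-15)·(7953/3136) − (15/56)·(115/14))/(47493/3136) = -42065/15831; q = (6·(115/14) − (15/56)·(-15))/(47493/3136) = 55720/15831.
Residuals: 6601/15831, 311/1759, 2176/15831, 4735/5277, 2443/15831, -3136/1759; SSR = 66988/15831.

SSR = 4.23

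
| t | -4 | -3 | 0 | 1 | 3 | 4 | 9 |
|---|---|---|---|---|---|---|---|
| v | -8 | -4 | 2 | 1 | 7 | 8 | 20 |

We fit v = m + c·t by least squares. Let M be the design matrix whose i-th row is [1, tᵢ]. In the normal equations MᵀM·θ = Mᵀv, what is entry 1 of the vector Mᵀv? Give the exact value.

26

Entry 1 ↔ basis 1, so (Mᵀv)_{1} = Σᵢ vᵢ = (1)·(-8) + (1)·(-4) + (1)·(2) + (1)·(1) + (1)·(7) + (1)·(8) + (1)·(20) = 26.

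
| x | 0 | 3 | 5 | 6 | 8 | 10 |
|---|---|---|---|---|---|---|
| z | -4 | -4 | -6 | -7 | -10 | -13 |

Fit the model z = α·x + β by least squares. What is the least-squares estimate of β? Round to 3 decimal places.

β = -2.337

With design matrix A, AᵀA = [[234, 32]; [32, 6]] and Aᵀz = [-294, -44]ᵀ.
Determinant 234·6 − 32² = 380.
α = ((-294)·6 − 32·(-44))/380 = -89/95; β = (234·(-44) − 32·(-294))/380 = -222/95.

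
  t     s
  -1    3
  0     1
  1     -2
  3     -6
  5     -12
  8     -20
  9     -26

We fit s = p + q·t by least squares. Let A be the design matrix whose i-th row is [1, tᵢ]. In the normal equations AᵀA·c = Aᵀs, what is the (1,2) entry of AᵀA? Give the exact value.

25

Row 1 ↔ basis 1, column 2 ↔ basis t, so (AᵀA)_{1,2} = Σᵢ t = (1)·(-1) + (1)·(0) + (1)·(1) + (1)·(3) + (1)·(5) + (1)·(8) + (1)·(9) = 25.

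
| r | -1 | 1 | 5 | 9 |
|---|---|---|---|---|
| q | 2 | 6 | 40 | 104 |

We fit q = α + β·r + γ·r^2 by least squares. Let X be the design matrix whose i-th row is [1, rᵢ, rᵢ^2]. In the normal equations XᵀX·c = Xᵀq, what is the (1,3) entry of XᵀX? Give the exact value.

Row 1 ↔ basis 1, column 3 ↔ basis r^2, so (XᵀX)_{1,3} = Σᵢ r^2 = (1)·(1) + (1)·(1) + (1)·(25) + (1)·(81) = 108.

108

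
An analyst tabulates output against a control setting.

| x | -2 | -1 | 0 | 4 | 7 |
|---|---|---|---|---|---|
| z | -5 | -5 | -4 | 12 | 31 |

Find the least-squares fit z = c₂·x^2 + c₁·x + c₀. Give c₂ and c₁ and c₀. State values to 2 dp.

c₂ = 0.42, c₁ = 1.96, c₀ = -3.28

With design matrix M, MᵀM = [[2674, 398, 70]; [398, 70, 8]; [70, 8, 5]] and Mᵀz = [1686, 280, 29]ᵀ.
Solving the 3×3 system (Gaussian elimination) gives c₂ = 14/33, c₁ = 842/429, c₀ = -469/143.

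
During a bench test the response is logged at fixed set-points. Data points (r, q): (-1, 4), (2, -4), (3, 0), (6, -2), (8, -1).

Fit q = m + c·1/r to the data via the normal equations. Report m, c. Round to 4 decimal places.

m = -0.4861, c = -4.5550

The normal equations are: 5·m + (1/8)·c = -3;  (1/8)·m + (809/576)·c = -155/24.
(Σ1 = 5, Σ1/r = 1/8, Σ1/r·1/r = 809/576, Σq = -3, Σ1/r·q = -155/24.)
Eliminating c: (809/576)·(row 1) − (1/8)·(row 2) gives (1009/144)·m = (809/576)·(-3) − (1/8)·(-155/24) = -109/32, so m = -981/2018.
Then c = ((-155/24) − (1/8)·(-981/2018))/(809/576) = -4596/1009.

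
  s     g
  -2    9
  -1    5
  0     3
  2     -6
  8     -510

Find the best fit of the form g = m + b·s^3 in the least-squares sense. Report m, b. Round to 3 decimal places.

m = 2.497, b = -1.001

The normal system XᵀX·[m, b]ᵀ = Xᵀg is [[5, 511]; [511, 262273]]·[m, b]ᵀ = [-499, -261245]ᵀ.
det = 5·262273 − 511² = 1050244.
m = ((-499)·262273 − 511·(-261245))/1050244 = 655492/262561; b = (5·(-261245) − 511·(-499))/1050244 = -262809/262561.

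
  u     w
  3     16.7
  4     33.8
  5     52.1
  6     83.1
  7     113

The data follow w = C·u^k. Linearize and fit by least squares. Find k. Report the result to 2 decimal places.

k = 2.25

Let Y = ln w. Fitting Y = k·ln u + ln C by least squares:
AᵀA = [[12.7160, 7.8320]; [7.8320, 5]], rhs = [31.4545, 19.4365]ᵀ  (here Σln u = 7.8320, Σ(ln u)² = 12.7160, Σln w = 19.4365, Σln u·ln w = 31.4545).
Solving (det = 2.2397): k = 2.25303, ln C = 0.35813.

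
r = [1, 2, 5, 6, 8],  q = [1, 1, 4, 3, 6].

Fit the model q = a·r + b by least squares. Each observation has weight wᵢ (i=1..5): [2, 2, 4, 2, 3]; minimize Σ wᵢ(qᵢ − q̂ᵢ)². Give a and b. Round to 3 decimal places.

a = 0.717, b = -0.035

Setting ∂/∂a … = 0 gives: 374·a + 62·b = 266;  62·a + 13·b = 44.
(Σwᵢ·r·r = 374, Σwᵢ·r = 62, Σwᵢ·1 = 13, Σwᵢ·r·q = 266, Σwᵢ·q = 44.)
Eliminating b: 13·(row 1) − 62·(row 2) gives 1018·a = 13·266 − 62·44 = 730, so a = 365/509.
Then b = (44 − 62·(365/509))/13 = -18/509.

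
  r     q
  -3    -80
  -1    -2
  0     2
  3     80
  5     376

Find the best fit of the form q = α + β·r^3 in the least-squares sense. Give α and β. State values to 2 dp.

α = 0.85, β = 3.00

Compute the Gram sums: Σ1 = 5, Σr^3 = 124, Σr^3·r^3 = 17084.
Moment sums: Σq = 376, Σr^3·q = 51322.
Determinant 5·17084 − 124² = 70044.
α = (376·17084 − 124·51322)/70044 = 14914/17511; β = (5·51322 − 124·376)/70044 = 104993/35022.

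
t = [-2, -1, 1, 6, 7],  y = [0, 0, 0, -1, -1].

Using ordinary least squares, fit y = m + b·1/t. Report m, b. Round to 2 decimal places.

m = -0.41, b = -0.17

The normal equations are: 5·m + (-4/21)·b = -2;  (-4/21)·m + (2027/882)·b = -13/42.
(Σ1 = 5, Σ1/t = -4/21, Σ1/t·1/t = 2027/882, Σy = -2, Σ1/t·y = -13/42.)
det = 5·(2027/882) − (-4/21)² = 10103/882.
m = ((-2)·(2027/882) − (-4/21)·(-13/42))/(10103/882) = -4106/10103; b = (5·(-13/42) − (-4/21)·(-2))/(10103/882) = -1701/10103.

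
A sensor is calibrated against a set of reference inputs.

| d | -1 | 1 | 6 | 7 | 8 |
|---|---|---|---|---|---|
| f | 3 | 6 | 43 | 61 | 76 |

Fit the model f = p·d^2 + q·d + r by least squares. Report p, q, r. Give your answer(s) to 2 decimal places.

p = 1.06, q = 0.60, r = 3.16

Sums needed: Σd^2·d^2 = 7795, Σd^2·d = 1071, Σd^2 = 151, Σd·d = 151, Σd = 21, Σ1 = 5.
For Aᵀf: Σd^2·f = 9410, Σd·f = 1296, Σf = 189.
Normal equations: [[7795, 1071, 151]; [1071, 151, 21]; [151, 21, 5]]·[p, q, r]ᵀ = [9410, 1296, 189]ᵀ.
Inverting the 3×3 Gram matrix, [p, q, r]ᵀ = [32843/30878, 18489/30878, 48838/15439]ᵀ.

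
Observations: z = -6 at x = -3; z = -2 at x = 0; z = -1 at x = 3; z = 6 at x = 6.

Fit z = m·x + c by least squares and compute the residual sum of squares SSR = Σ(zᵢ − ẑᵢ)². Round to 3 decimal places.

Forming AᵀA = [[54, 6]; [6, 4]] and Aᵀz = [51, -3]ᵀ gives AᵀA·[m, c]ᵀ = Aᵀz.
Eliminating c: 4·(row 1) − 6·(row 2) gives 180·m = 4·51 − 6·(-3) = 222, so m = 37/30.
Then c = ((-3) − 6·(37/30))/4 = -13/5.
Residuals: 3/10, 3/5, -21/10, 6/5; SSR = 63/10.

SSR = 6.300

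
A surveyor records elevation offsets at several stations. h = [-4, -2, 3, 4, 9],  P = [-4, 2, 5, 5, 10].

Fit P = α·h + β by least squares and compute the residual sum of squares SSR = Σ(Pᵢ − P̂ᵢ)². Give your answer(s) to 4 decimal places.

SSR = 8.9642

From the data, Σh·h = 126, Σh = 10, Σ1 = 5.
Moment sums: Σh·P = 137, ΣP = 18.
Eliminating β: 5·(row 1) − 10·(row 2) gives 530·α = 5·137 − 10·18 = 505, so α = 101/106.
Then β = (18 − 10·(101/106))/5 = 449/265.
Residuals: -499/265, 586/265, 237/530, -134/265, -143/530; SSR = 4751/530.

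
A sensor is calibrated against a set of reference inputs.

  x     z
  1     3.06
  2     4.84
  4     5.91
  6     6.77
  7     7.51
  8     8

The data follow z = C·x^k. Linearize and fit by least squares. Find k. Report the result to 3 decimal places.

Let Y = ln z. Fitting Y = k·ln x + ln C by least squares:
Σln x = 7.8966, Σ(ln x)² = 13.7233, Σln z = 10.4802, Σln x·ln z = 15.2302.
Equations: 13.7233·k + 7.8966·ln C = 15.2302;  7.8966·k + 6·ln C = 10.4802.
Solving (det = 19.9843): k = 0.43155, ln C = 1.17873.

k = 0.432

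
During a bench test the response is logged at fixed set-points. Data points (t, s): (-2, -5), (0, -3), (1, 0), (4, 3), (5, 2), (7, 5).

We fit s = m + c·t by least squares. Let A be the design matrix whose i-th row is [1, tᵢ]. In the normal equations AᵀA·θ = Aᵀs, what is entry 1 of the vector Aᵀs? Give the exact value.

Entry 1 ↔ basis 1, so (Aᵀs)_{1} = Σᵢ sᵢ = (1)·(-5) + (1)·(-3) + (1)·(0) + (1)·(3) + (1)·(2) + (1)·(5) = 2.

2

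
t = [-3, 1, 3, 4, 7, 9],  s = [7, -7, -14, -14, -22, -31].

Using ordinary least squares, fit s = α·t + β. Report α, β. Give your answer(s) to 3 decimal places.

α = -3.011, β = -2.962

The normal equations are: 165·α + 21·β = -559;  21·α + 6·β = -81.
(Σt·t = 165, Σt = 21, Σ1 = 6, Σt·s = -559, Σs = -81.)
det = 165·6 − 21² = 549.
α = ((-559)·6 − 21·(-81))/549 = -551/183; β = (165·(-81) − 21·(-559))/549 = -542/183.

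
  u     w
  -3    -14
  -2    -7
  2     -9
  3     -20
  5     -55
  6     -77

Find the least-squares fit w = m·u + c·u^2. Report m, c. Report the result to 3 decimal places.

m = -0.960, c = -1.981

Compute the Gram sums: Σu·u = 87, Σu·u^2 = 341, Σu^2·u^2 = 2115.
For Xᵀw: Σu·w = -759, Σu^2·w = -4517.
XᵀX·[m, c]ᵀ = Xᵀw becomes [[87, 341]; [341, 2115]]·[m, c]ᵀ = [-759, -4517]ᵀ.
Eliminating c: 2115·(row 1) − 341·(row 2) gives 67724·m = 2115·(-759) − 341·(-4517) = -64988, so m = -16247/16931.
Then c = ((-4517) − 341·(-16247/16931))/2115 = -33540/16931.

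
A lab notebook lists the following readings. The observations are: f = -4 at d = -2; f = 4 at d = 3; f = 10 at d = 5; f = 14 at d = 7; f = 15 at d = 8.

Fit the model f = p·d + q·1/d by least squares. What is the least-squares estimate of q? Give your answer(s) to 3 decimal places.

q = -1.208

Normal-equation sums: Σd·d = 151, Σd·1/d = 5, Σ1/d·1/d = 308449/705600.
Right-hand side: Σd·f = 288, Σ1/d·f = 221/24.
Normal equations: [[151, 5]; [5, 308449/705600]]·[p, q]ᵀ = [288, 221/24]ᵀ.
Determinant 151·(308449/705600) − 5² = 28935799/705600.
p = (288·(308449/705600) − 5·(221/24))/(28935799/705600) = 56346312/28935799; q = (151·(221/24) − 5·288)/(28935799/705600) = -34956600/28935799.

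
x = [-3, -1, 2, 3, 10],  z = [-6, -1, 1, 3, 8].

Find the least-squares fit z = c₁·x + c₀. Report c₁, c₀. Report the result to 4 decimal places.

Forming MᵀM = [[123, 11]; [11, 5]] and Mᵀz = [110, 5]ᵀ gives MᵀM·[c₁, c₀]ᵀ = Mᵀz.
det = 123·5 − 11² = 494.
c₁ = (110·5 − 11·5)/494 = 495/494; c₀ = (123·5 − 11·110)/494 = -595/494.

c₁ = 1.0020, c₀ = -1.2045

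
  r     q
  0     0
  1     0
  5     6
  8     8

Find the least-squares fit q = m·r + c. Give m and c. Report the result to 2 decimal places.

With design matrix A, AᵀA = [[90, 14]; [14, 4]] and Aᵀq = [94, 14]ᵀ.
Δ = 90·4 − 14² = 164.
m = (94·4 − 14·14)/164 = 45/41; c = (90·14 − 14·94)/164 = -14/41.

m = 1.10, c = -0.34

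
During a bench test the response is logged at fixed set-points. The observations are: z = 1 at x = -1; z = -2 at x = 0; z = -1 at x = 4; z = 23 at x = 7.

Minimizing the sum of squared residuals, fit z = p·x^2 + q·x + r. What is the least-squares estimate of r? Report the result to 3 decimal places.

The normal equations are: 2658·p + 406·q + 66·r = 1112;  406·p + 66·q + 10·r = 156;  66·p + 10·q + 4·r = 21.
(Σx^2·x^2 = 2658, Σx^2·x = 406, Σx^2 = 66, Σx·x = 66, Σx = 10, Σ1 = 4, Σx^2·z = 1112, Σx·z = 156, Σz = 21.)
Row-reducing yields p = 3221/3124, q = -11047/3124, r = -2282/781.

r = -2.922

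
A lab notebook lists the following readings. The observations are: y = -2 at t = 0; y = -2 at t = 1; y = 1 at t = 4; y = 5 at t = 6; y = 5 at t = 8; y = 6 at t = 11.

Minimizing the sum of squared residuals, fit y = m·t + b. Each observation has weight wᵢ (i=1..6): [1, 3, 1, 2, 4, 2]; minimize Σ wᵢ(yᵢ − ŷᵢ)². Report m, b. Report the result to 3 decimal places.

m = 0.857, b = -2.120

Sums needed: Σwᵢ·t·t = 589, Σwᵢ·t = 73, Σwᵢ·1 = 13.
Right-hand side: Σwᵢ·t·y = 350, Σwᵢ·y = 35.
So MᵀWM·[m, b]ᵀ = MᵀWy: [[589, 73]; [73, 13]]·[m, b]ᵀ = [350, 35]ᵀ.
det = 589·13 − 73² = 2328.
m = (350·13 − 73·35)/2328 = 665/776; b = (589·35 − 73·350)/2328 = -1645/776.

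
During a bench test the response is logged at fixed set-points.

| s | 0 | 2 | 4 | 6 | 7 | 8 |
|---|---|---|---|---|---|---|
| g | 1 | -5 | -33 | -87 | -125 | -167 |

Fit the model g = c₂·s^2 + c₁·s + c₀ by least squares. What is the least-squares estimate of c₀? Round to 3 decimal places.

From the data, Σs^2·s^2 = 8065, Σs^2·s = 1143, Σs^2 = 169, Σs·s = 169, Σs = 27, Σ1 = 6.
For Aᵀg: Σs^2·g = -20493, Σs·g = -2875, Σg = -416.
Inverting the 3×3 Gram matrix, [c₂, c₁, c₀]ᵀ = [-9959/3202, 62917/16010, 4703/8005]ᵀ.

c₀ = 0.588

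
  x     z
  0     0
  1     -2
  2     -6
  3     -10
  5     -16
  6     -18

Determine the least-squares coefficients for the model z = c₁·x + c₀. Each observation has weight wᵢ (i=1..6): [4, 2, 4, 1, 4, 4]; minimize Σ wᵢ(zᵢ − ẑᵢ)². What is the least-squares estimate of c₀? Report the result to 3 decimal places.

c₀ = 0.202

Entries of AᵀWA: Σwᵢ·x·x = 271, Σwᵢ·x = 57, Σwᵢ·1 = 19.
And Σwᵢ·x·z = -834, Σwᵢ·z = -174.
Normal equations: [[271, 57]; [57, 19]]·[c₁, c₀]ᵀ = [-834, -174]ᵀ.
Eliminating c₀: 19·(row 1) − 57·(row 2) gives 1900·c₁ = 19·(-834) − 57·(-174) = -5928, so c₁ = -78/25.
Then c₀ = ((-174) − 57·(-78/25))/19 = 96/475.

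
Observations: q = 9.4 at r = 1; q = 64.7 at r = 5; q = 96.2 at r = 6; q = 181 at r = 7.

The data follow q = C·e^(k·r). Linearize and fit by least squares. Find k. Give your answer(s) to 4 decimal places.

k = 0.4841

With ln qᵢ as the transformed response and rᵢ as the regressor:
AᵀA = [[111.0000, 19.0000]; [19.0000, 4]], rhs = [86.8776, 16.1754]ᵀ  (here Σr = 19.0000, Σ(r)² = 111.0000, Σln q = 16.1754, Σr·ln q = 86.8776).
Slope k = (n·Σr·ln q − Σr·Σln q)/(n·Σ(r)² − (Σr)²) = (4·86.8776 − 19.0000·16.1754)/83.0000 = 0.48407; ln C = (Σln q − k·Σr)/n = 1.74452.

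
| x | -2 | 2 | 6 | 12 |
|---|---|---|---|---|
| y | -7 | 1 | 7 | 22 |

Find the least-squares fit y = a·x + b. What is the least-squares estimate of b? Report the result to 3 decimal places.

Sums needed: Σx·x = 188, Σx = 18, Σ1 = 4.
And Σx·y = 322, Σy = 23.
Δ = 188·4 − 18² = 428.
a = (322·4 − 18·23)/428 = 437/214; b = (188·23 − 18·322)/428 = -368/107.

b = -3.439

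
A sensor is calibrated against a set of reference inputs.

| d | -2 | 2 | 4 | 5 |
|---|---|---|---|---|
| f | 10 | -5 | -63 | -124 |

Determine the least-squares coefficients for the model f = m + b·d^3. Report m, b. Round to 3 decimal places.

m = 2.329, b = -1.012

The normal system MᵀM·[m, b]ᵀ = Mᵀf is [[4, 189]; [189, 19849]]·[m, b]ᵀ = [-182, -19652]ᵀ.
det = 4·19849 − 189² = 43675.
m = ((-182)·19849 − 189·(-19652))/43675 = 20342/8735; b = (4·(-19652) − 189·(-182))/43675 = -8842/8735.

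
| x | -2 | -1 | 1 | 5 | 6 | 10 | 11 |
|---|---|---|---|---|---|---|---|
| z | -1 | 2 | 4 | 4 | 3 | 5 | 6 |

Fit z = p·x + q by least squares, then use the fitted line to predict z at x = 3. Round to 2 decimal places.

ẑ = 2.81

With design matrix M, MᵀM = [[288, 30]; [30, 7]] and Mᵀz = [158, 23]ᵀ.
Δ = 288·7 − 30² = 1116.
p = (158·7 − 30·23)/1116 = 104/279; q = (288·23 − 30·158)/1116 = 157/93.
At x = 3: ẑ = (104/279)·(3) + (157/93)·(1) = 87/31.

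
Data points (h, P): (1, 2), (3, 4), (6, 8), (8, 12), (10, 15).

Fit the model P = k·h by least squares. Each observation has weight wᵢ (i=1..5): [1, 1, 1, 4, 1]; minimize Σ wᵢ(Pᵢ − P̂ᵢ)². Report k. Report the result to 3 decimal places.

Forming AᵀWA = [[402]] and AᵀWP = [596]ᵀ gives AᵀWA·[k]ᵀ = AᵀWP.
k = 596/402 = 1.48259.

k = 1.483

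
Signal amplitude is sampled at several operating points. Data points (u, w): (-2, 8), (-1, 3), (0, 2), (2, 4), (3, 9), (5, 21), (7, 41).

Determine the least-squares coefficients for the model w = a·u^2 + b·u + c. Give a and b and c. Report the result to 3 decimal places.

Sums needed: Σu^2·u^2 = 3140, Σu^2·u = 494, Σu^2 = 92, Σu·u = 92, Σu = 14, Σ1 = 7.
And Σu^2·w = 2666, Σu·w = 408, Σw = 88.
Solving the 3×3 system (Gaussian elimination) gives a = 43196/48081, b = -1127/1551, c = 35534/16027.

a = 0.898, b = -0.727, c = 2.217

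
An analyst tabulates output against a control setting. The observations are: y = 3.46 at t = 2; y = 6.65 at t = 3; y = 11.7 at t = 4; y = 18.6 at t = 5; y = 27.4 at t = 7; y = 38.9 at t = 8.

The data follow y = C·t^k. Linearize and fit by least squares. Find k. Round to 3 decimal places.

k = 1.727

With ln yᵢ as the transformed response and ln tᵢ as the regressor:
Σln t = 8.8128, Σ(ln t)² = 14.3101, Σln y = 15.4902, Σln t·ln y = 25.1110.
Equations: 14.3101·k + 8.8128·ln C = 25.1110;  8.8128·k + 6·ln C = 15.4902.
Δ = 14.3101·6 − (8.8128)² = 8.1947; k = (25.1110·6 − 8.8128·15.4902)/8.1947 = 1.72719, ln C = (14.3101·15.4902 − 8.8128·25.1110)/8.1947 = 0.04479.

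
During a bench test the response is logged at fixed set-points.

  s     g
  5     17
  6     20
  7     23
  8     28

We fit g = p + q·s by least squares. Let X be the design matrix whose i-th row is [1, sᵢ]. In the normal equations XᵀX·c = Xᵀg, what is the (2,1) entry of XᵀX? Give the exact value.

Row 2 ↔ basis s, column 1 ↔ basis 1, so (XᵀX)_{2,1} = Σᵢ s = (5)·(1) + (6)·(1) + (7)·(1) + (8)·(1) = 26.

26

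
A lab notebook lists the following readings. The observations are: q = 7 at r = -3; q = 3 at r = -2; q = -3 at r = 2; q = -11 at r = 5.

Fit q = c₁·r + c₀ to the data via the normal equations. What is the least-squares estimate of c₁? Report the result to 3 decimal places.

Normal-equation sums: Σr·r = 42, Σr = 2, Σ1 = 4.
For Mᵀq: Σr·q = -88, Σq = -4.
Eliminating c₀: 4·(row 1) − 2·(row 2) gives 164·c₁ = 4·(-88) − 2·(-4) = -344, so c₁ = -86/41.
Then c₀ = ((-4) − 2·(-86/41))/4 = 2/41.

c₁ = -2.098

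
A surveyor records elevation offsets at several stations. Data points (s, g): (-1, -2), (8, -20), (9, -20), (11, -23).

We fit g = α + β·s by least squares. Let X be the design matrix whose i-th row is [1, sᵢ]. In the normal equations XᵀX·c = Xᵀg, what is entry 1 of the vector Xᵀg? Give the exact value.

-65

Entry 1 ↔ basis 1, so (Xᵀg)_{1} = Σᵢ gᵢ = (1)·(-2) + (1)·(-20) + (1)·(-20) + (1)·(-23) = -65.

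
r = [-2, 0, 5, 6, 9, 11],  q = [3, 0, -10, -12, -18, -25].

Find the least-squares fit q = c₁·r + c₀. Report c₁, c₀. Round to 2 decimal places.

c₁ = -2.09, c₀ = -0.22

Entries of XᵀX: Σr·r = 267, Σr = 29, Σ1 = 6.
And Σr·q = -565, Σq = -62.
Δ = 267·6 − 29² = 761.
c₁ = ((-565)·6 − 29·(-62))/761 = -1592/761; c₀ = (267·(-62) − 29·(-565))/761 = -169/761.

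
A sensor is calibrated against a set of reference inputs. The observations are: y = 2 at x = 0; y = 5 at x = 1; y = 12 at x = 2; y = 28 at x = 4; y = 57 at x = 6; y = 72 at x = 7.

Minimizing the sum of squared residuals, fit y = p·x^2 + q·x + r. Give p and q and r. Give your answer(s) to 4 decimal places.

p = 1.1004, q = 2.3818, r = 1.9533

Sums needed: Σx^2·x^2 = 3970, Σx^2·x = 632, Σx^2 = 106, Σx·x = 106, Σx = 20, Σ1 = 6.
For Aᵀy: Σx^2·y = 6081, Σx·y = 987, Σy = 176.
Inverting the 3×3 Gram matrix, [p, q, r]ᵀ = [2663/2420, 131/55, 4727/2420]ᵀ.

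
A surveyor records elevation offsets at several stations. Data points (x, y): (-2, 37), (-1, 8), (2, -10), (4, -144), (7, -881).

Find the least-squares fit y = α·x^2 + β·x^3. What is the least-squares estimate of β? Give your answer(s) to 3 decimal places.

From the data, Σx^2·x^2 = 2690, Σx^2·x^3 = 17830, Σx^3·x^3 = 121874.
For Mᵀy: Σx^2·y = -45357, Σx^3·y = -311783.
Normal equations: [[2690, 17830]; [17830, 121874]]·[α, β]ᵀ = [-45357, -311783]ᵀ.
det = 2690·121874 − 17830² = 9932160.
α = ((-45357)·121874 − 17830·(-311783))/9932160 = 976621/310380; β = (2690·(-311783) − 17830·(-45357))/9932160 = -187381/62076.

β = -3.019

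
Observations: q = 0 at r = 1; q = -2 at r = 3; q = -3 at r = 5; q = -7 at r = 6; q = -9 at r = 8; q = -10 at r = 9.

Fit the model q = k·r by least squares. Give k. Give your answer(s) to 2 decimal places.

The normal system XᵀX·[k]ᵀ = Xᵀq is [[216]]·[k]ᵀ = [-225]ᵀ.
k = (-225)/216 = -1.04167.

k = -1.04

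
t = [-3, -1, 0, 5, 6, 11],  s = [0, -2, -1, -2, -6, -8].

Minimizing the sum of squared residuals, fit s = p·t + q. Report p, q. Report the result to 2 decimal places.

Forming MᵀM = [[192, 18]; [18, 6]] and Mᵀs = [-132, -19]ᵀ gives MᵀM·[p, q]ᵀ = Mᵀs.
det = 192·6 − 18² = 828.
p = ((-132)·6 − 18·(-19))/828 = -25/46; q = (192·(-19) − 18·(-132))/828 = -106/69.

p = -0.54, q = -1.54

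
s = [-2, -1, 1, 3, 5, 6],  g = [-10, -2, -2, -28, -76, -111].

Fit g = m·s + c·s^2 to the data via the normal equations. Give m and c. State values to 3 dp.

From the data, Σs·s = 76, Σs·s^2 = 360, Σs^2·s^2 = 2020.
For Xᵀg: Σs·g = -1110, Σs^2·g = -6192.
XᵀX·[m, c]ᵀ = Xᵀg becomes [[76, 360]; [360, 2020]]·[m, c]ᵀ = [-1110, -6192]ᵀ.
Eliminating c: 2020·(row 1) − 360·(row 2) gives 23920·m = 2020·(-1110) − 360·(-6192) = -13080, so m = -327/598.
Then c = ((-6192) − 360·(-327/598))/2020 = -4437/1495.

m = -0.547, c = -2.968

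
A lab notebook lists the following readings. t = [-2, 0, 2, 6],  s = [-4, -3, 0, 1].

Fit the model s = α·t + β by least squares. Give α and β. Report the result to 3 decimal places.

α = 0.657, β = -2.486

Setting ∂/∂α … = 0 gives: 44·α + 6·β = 14;  6·α + 4·β = -6.
Eliminating β: 4·(row 1) − 6·(row 2) gives 140·α = 4·14 − 6·(-6) = 92, so α = 23/35.
Then β = ((-6) − 6·(23/35))/4 = -87/35.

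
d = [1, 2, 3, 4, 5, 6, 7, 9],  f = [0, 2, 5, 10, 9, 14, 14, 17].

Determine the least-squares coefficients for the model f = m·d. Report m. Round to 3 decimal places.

From the data, Σd·d = 221.
And Σd·f = 439.
Normal equations: [[221]]·[m]ᵀ = [439]ᵀ.
Hence m = 439 / 221 ≈ 1.98643.

m = 1.986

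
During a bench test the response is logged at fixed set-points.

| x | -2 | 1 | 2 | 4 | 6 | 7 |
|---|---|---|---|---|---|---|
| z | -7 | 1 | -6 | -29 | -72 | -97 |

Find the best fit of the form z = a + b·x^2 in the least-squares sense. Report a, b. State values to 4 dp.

a = 2.3307, b = -2.0362

The normal system MᵀM·[a, b]ᵀ = Mᵀz is [[6, 110]; [110, 3986]]·[a, b]ᵀ = [-210, -7860]ᵀ.
Eliminating b: 3986·(row 1) − 110·(row 2) gives 11816·a = 3986·(-210) − 110·(-7860) = 27540, so a = 6885/2954.
Then b = ((-7860) − 110·(6885/2954))/3986 = -6015/2954.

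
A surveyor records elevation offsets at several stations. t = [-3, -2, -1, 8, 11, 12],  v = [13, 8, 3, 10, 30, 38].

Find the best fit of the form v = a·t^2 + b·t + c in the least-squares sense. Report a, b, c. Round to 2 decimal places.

a = 0.49, b = -2.73, c = 0.27

The normal system XᵀX·[a, b, c]ᵀ = Xᵀv is [[39571, 3535, 343]; [3535, 343, 25]; [343, 25, 6]]·[a, b, c]ᵀ = [9894, 808, 102]ᵀ.
Inverting the 3×3 Gram matrix, [a, b, c]ᵀ = [491537/999768, -390101/142824, 6535/23804]ᵀ.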